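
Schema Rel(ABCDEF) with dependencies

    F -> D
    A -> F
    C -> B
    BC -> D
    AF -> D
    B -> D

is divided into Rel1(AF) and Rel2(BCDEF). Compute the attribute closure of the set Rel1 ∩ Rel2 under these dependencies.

Rel1 ∩ Rel2 = {F}.
F → D applies, adding D
Closure: {DF}.

DF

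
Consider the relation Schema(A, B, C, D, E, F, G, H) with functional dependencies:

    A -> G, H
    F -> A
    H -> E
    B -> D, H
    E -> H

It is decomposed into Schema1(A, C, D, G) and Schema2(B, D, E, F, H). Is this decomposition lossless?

Common attributes: Schema1 ∩ Schema2 = {D}.
No dependency enlarges {D}, so (D)⁺ = {D}.
The closure contains neither all of Schema1 = {A, C, D, G} nor all of Schema2 = {B, D, E, F, H}, so the common attributes are not a superkey of either fragment. The join is lossy.

No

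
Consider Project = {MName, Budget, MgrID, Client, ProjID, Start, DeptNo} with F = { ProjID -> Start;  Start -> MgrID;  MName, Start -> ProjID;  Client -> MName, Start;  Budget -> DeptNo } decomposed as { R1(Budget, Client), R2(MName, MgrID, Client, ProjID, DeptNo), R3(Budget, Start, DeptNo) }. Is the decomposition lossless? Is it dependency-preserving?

Lossless test (chase): Rows 1 and 2 agree on Client; apply Client→MName, Start and equate their MName, Start entries. Rows 1 and 3 agree on Budget; apply Budget→DeptNo and equate their DeptNo entries. Rows 1 and 2 agree on Start; apply Start→MgrID and equate their MgrID entries. Rows 1 and 2 agree on MName, Start; apply MName, Start→ProjID and equate their ProjID entries. No row becomes fully distinguished — the join is lossy.
Dependency preservation: the restricted closure of {ProjID} across the fragments never reaches {Start}, so ProjID → Start cannot be enforced without a join — not preserved.

lossy and not dependency-preserving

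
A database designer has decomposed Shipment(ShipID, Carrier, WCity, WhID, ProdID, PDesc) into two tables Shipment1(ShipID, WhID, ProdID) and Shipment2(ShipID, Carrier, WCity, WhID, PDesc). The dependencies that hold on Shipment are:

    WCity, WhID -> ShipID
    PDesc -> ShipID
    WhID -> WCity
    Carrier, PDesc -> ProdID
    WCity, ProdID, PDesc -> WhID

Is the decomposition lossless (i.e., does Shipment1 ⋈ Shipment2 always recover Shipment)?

Common attributes: Shipment1 ∩ Shipment2 = {ShipID, WhID}.
Closure of {ShipID, WhID}: WhID → WCity applies, adding WCity. So (ShipID, WhID)⁺ = {ShipID, WCity, WhID}.
The closure contains neither all of Shipment1 = {ShipID, WhID, ProdID} nor all of Shipment2 = {ShipID, Carrier, WCity, WhID, PDesc}, so the common attributes are not a superkey of either fragment. The join is lossy.

No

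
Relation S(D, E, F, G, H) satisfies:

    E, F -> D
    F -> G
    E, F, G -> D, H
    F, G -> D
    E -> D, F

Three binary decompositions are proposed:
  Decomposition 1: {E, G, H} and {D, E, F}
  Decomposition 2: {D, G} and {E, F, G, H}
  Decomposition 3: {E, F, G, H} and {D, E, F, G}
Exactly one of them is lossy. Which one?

Decomposition 1: common = {E}, closure = {D, E, F, G, H} → lossless.
Decomposition 2: common = {G}, closure = {G} → lossy.
Decomposition 3: common = {E, F, G}, closure = {D, E, F, G, H} → lossless.

Decomposition 2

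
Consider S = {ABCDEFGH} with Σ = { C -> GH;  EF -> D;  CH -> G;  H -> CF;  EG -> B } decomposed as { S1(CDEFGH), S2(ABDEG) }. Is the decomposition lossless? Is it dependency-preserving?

Lossless test: (DEG)⁺ = {BDEG}, which is a superkey of neither fragment — lossy.
Dependency preservation: every FD's attributes lie within a single fragment, so each can be enforced locally — preserved.

lossy but dependency-preserving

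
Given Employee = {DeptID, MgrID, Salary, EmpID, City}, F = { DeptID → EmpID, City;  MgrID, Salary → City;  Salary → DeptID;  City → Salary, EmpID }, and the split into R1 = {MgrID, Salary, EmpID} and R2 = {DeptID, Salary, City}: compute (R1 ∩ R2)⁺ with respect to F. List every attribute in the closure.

R1 ∩ R2 = {Salary}.
Salary → DeptID applies, adding DeptID
DeptID → EmpID, City applies, adding EmpID, City
Closure: {DeptID, Salary, EmpID, City}.

DeptID, Salary, EmpID, City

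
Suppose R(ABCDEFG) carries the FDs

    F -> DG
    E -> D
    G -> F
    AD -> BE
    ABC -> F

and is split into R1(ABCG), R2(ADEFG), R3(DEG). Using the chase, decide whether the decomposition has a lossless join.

Chase test. Columns are ABCDEFG; row i has aⱼ where attribute j ∈ Ri, else bᵢⱼ.
Initial tableau (one row per fragment):
  row 1: a1 a2 a3 b14 b15 b16 a7
  row 2: a1 b22 b23 a4 a5 a6 a7
  row 3: b31 b32 b33 a4 a5 b36 a7
Rows 1 and 2 agree on G; apply G→F and equate their F entries.
Rows 1 and 3 agree on G; apply G→F and equate their F entries.
Rows 1 and 2 agree on F; apply F→DG and equate their DG entries.
Rows 1 and 2 agree on AD; apply AD→BE and equate their BE entries.
Row 1 is now all distinguished symbols — the join is lossless.

Yes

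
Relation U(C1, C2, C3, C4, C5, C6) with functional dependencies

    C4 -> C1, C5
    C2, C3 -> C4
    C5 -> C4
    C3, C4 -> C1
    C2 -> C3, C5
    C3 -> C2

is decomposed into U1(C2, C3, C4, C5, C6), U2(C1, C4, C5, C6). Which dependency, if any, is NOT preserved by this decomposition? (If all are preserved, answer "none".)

C4 → C1, C5 lies within U2.
C2, C3 → C4 lies within U1.
C5 → C4 lies within U1.
C3, C4 → C1: restricted closure across fragments reaches C1.
C2 → C3, C5 lies within U1.
C3 → C2 lies within U1.
Every dependency is enforceable on the fragments, so the decomposition is dependency-preserving.

none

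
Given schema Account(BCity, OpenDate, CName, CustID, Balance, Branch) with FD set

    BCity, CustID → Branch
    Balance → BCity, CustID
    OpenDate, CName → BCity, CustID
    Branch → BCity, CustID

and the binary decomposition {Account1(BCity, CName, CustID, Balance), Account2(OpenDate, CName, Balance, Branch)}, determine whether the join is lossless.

Common attributes: Account1 ∩ Account2 = {CName, Balance}.
Closure of {CName, Balance}: Balance → BCity, CustID applies, adding BCity, CustID; BCity, CustID → Branch applies, adding Branch. So (CName, Balance)⁺ = {BCity, CName, CustID, Balance, Branch}.
This closure contains every attribute of Account1, so Account1 ∩ Account2 → Account1. The join is lossless.

Yes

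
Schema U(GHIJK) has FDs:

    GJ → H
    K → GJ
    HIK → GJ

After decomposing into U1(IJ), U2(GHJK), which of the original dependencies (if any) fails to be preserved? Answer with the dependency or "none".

none

GJ → H lies within U2.
K → GJ lies within U2.
HIK → GJ: restricted closure across fragments reaches GJ.
Every dependency is enforceable on the fragments, so the decomposition is dependency-preserving.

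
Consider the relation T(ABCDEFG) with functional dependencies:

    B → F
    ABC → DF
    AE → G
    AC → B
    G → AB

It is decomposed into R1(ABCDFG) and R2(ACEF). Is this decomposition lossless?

No

Common attributes: R1 ∩ R2 = {ACF}.
Closure of {ACF}: AC → B applies, adding B; ABC → DF applies, adding D. So (ACF)⁺ = {ABCDF}.
The closure contains neither all of R1 = {ABCDFG} nor all of R2 = {ACEF}, so the common attributes are not a superkey of either fragment. The join is lossy.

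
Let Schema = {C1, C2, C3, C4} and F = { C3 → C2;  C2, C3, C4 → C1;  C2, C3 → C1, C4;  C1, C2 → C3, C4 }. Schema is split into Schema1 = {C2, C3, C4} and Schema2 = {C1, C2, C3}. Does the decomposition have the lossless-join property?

Yes

Common attributes: Schema1 ∩ Schema2 = {C2, C3}.
Closure of {C2, C3}: C2, C3 → C1, C4 applies, adding C1, C4. So (C2, C3)⁺ = {C1, C2, C3, C4}.
This closure contains every attribute of Schema1, so Schema1 ∩ Schema2 → Schema1. The join is lossless.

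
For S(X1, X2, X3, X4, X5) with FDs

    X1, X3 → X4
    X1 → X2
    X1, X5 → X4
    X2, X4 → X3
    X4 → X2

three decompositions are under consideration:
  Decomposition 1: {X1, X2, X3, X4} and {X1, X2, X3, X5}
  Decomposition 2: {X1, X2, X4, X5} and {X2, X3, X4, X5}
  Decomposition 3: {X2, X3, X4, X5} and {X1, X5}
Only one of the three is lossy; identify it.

Decomposition 3

Decomposition 1: common = {X1, X2, X3}, closure = {X1, X2, X3, X4} → lossless.
Decomposition 2: common = {X2, X4, X5}, closure = {X2, X3, X4, X5} → lossless.
Decomposition 3: common = {X5}, closure = {X5} → lossy.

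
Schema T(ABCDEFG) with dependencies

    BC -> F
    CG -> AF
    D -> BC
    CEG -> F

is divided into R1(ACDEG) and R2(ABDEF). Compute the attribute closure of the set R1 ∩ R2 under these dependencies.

R1 ∩ R2 = {ADE}.
D → BC applies, adding BC
BC → F applies, adding F
Closure: {ABCDEF}.

ABCDEF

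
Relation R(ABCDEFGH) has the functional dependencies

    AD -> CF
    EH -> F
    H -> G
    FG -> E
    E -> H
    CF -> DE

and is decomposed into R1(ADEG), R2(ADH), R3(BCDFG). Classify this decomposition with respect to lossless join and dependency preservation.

lossy and not dependency-preserving

Lossless test (chase): Rows 1 and 2 agree on AD; apply AD→CF and equate their CF entries. Rows 1 and 2 agree on CF; apply CF→DE and equate their DE entries. Rows 1 and 2 agree on E; apply E→H and equate their H entries. Rows 1 and 2 agree on H; apply H→G and equate their G entries. No row becomes fully distinguished — the join is lossy.
Dependency preservation: the restricted closure of {AD} across the fragments never reaches {CF}, so AD → CF cannot be enforced without a join — not preserved.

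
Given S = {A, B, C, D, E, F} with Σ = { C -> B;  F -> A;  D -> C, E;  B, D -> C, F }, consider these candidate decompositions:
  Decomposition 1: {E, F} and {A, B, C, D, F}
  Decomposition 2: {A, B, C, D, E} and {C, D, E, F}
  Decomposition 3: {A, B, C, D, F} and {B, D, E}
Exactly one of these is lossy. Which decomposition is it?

Decomposition 1

Decomposition 1: common = {F}, closure = {A, F} → lossy.
Decomposition 2: common = {C, D, E}, closure = {A, B, C, D, E, F} → lossless.
Decomposition 3: common = {B, D}, closure = {A, B, C, D, E, F} → lossless.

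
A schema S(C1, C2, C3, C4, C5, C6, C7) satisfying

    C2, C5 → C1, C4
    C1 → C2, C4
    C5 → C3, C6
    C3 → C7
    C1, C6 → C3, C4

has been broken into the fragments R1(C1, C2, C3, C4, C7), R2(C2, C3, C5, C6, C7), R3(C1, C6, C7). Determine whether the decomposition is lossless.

Chase test. Columns are C1, C2, C3, C4, C5, C6, C7; row i has aⱼ where attribute j ∈ Ri, else bᵢⱼ.
Initial tableau (one row per fragment):
  row 1: a1 a2 a3 a4 b15 b16 a7
  row 2: b21 a2 a3 b24 a5 a6 a7
  row 3: a1 b32 b33 b34 b35 a6 a7
Rows 1 and 3 agree on C1; apply C1→C2, C4 and equate their C2, C4 entries.
No row becomes fully distinguished — the join is lossy.

No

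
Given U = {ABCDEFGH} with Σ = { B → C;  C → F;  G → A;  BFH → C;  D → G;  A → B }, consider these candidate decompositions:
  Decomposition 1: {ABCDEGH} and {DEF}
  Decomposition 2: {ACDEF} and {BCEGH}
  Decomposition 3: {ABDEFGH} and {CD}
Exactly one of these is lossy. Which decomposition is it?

Decomposition 1: common = {DE}, closure = {ABCDEFG} → lossless.
Decomposition 2: common = {CE}, closure = {CEF} → lossy.
Decomposition 3: common = {D}, closure = {ABCDFG} → lossless.

Decomposition 2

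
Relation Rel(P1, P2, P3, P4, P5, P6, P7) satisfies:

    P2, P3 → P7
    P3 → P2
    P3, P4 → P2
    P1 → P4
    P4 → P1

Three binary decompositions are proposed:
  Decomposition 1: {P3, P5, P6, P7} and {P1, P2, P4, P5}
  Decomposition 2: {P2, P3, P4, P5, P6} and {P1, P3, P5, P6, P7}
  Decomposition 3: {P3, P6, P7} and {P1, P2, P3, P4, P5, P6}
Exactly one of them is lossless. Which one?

Decomposition 1: common = {P5}, closure = {P5} → lossy.
Decomposition 2: common = {P3, P5, P6}, closure = {P2, P3, P5, P6, P7} → lossy.
Decomposition 3: common = {P3, P6}, closure = {P2, P3, P6, P7} → lossless.

Decomposition 3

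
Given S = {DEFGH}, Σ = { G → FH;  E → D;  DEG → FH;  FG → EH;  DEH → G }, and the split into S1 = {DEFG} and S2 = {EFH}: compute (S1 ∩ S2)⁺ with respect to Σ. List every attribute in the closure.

DEF

S1 ∩ S2 = {EF}.
E → D applies, adding D
Closure: {DEF}.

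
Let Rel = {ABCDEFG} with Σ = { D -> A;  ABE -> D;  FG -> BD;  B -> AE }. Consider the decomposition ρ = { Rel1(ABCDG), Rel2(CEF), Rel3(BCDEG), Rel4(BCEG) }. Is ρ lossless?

No

Chase test. Columns are ABCDEFG; row i has aⱼ where attribute j ∈ Reli, else bᵢⱼ.
Initial tableau (one row per fragment):
  row 1: a1 a2 a3 a4 b15 b16 a7
  row 2: b21 b22 a3 b24 a5 a6 b27
  row 3: b31 a2 a3 a4 a5 b36 a7
  row 4: b41 a2 a3 b44 a5 b46 a7
Rows 1 and 3 agree on D; apply D→A and equate their A entries.
Rows 1 and 3 agree on B; apply B→AE and equate their AE entries.
Rows 1 and 4 agree on B; apply B→AE and equate their AE entries.
Rows 1 and 4 agree on ABE; apply ABE→D and equate their D entries.
No row becomes fully distinguished — the join is lossy.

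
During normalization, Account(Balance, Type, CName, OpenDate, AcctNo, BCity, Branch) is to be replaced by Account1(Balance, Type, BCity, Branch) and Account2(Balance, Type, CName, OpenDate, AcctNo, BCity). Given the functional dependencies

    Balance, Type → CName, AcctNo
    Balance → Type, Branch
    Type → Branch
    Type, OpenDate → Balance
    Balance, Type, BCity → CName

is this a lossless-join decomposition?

Yes

Common attributes: Account1 ∩ Account2 = {Balance, Type, BCity}.
Closure of {Balance, Type, BCity}: Balance, Type → CName, AcctNo applies, adding CName, AcctNo; Balance → Type, Branch applies, adding Branch. So (Balance, Type, BCity)⁺ = {Balance, Type, CName, AcctNo, BCity, Branch}.
This closure contains every attribute of Account1, so Account1 ∩ Account2 → Account1. The join is lossless.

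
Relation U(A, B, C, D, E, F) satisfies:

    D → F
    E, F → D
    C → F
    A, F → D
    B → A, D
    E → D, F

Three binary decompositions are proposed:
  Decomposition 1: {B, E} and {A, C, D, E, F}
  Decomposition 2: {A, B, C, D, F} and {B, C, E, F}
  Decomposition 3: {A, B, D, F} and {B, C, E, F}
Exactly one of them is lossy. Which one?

Decomposition 1

Decomposition 1: common = {E}, closure = {D, E, F} → lossy.
Decomposition 2: common = {B, C, F}, closure = {A, B, C, D, F} → lossless.
Decomposition 3: common = {B, F}, closure = {A, B, D, F} → lossless.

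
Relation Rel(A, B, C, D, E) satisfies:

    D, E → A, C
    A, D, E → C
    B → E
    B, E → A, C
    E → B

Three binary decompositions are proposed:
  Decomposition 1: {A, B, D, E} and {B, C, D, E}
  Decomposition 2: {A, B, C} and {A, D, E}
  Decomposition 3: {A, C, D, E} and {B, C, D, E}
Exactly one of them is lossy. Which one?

Decomposition 2

Decomposition 1: common = {B, D, E}, closure = {A, B, C, D, E} → lossless.
Decomposition 2: common = {A}, closure = {A} → lossy.
Decomposition 3: common = {C, D, E}, closure = {A, B, C, D, E} → lossless.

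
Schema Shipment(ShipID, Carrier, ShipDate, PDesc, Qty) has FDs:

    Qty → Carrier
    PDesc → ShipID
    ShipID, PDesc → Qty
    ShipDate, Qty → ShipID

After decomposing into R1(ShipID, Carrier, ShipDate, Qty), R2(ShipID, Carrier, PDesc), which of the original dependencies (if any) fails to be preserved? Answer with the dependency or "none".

Check ShipID, PDesc → Qty: no single fragment contains all of {ShipID, PDesc, Qty}, and the restricted closure of {ShipID, PDesc} across the fragments never reaches {Qty}.
Qty → Carrier is preserved.
PDesc → ShipID is preserved.
ShipDate, Qty → ShipID is preserved.

ShipID, PDesc → Qty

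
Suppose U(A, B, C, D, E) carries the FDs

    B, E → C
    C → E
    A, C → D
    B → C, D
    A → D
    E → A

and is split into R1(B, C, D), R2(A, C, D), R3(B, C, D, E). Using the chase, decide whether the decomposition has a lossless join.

Chase test. Columns are A, B, C, D, E; row i has aⱼ where attribute j ∈ Ri, else bᵢⱼ.
Initial tableau (one row per fragment):
  row 1: b11 a2 a3 a4 b15
  row 2: a1 b22 a3 a4 b25
  row 3: b31 a2 a3 a4 a5
Rows 1 and 2 agree on C; apply C→E and equate their E entries.
Rows 1 and 3 agree on C; apply C→E and equate their E entries.
Rows 1 and 2 agree on E; apply E→A and equate their A entries.
Rows 1 and 3 agree on E; apply E→A and equate their A entries.
Row 1 is now all distinguished symbols — the join is lossless.

Yes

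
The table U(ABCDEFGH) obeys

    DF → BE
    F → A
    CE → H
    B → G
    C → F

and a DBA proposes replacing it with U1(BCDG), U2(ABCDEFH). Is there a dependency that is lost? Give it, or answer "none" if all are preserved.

DF → BE lies within U2.
F → A lies within U2.
CE → H lies within U2.
B → G lies within U1.
C → F lies within U2.
Every dependency is enforceable on the fragments, so the decomposition is dependency-preserving.

none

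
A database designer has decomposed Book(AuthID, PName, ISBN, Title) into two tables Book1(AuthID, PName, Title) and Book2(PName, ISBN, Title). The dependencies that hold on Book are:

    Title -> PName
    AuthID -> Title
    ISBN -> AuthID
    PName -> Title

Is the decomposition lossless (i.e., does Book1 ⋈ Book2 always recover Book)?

Common attributes: Book1 ∩ Book2 = {PName, Title}.
No dependency enlarges {PName, Title}, so (PName, Title)⁺ = {PName, Title}.
The closure contains neither all of Book1 = {AuthID, PName, Title} nor all of Book2 = {PName, ISBN, Title}, so the common attributes are not a superkey of either fragment. The join is lossy.

No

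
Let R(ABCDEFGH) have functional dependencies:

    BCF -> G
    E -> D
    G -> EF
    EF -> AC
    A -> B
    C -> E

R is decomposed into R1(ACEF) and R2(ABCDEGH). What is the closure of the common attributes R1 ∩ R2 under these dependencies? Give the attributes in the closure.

ABCDE

R1 ∩ R2 = {ACE}.
E → D applies, adding D
A → B applies, adding B
Closure: {ABCDE}.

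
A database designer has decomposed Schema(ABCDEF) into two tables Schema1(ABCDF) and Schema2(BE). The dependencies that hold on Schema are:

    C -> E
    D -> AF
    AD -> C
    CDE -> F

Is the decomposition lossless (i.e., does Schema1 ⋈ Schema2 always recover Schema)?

Common attributes: Schema1 ∩ Schema2 = {B}.
No dependency enlarges {B}, so (B)⁺ = {B}.
The closure contains neither all of Schema1 = {ABCDF} nor all of Schema2 = {BE}, so the common attributes are not a superkey of either fragment. The join is lossy.

No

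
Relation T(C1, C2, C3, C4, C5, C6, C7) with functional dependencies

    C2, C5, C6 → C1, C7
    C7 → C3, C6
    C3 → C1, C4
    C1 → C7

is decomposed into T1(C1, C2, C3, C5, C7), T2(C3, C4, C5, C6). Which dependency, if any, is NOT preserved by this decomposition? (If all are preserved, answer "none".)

C2, C5, C6 → C1, C7

Check C2, C5, C6 → C1, C7: no single fragment contains all of {C1, C2, C5, C6, C7}, and the restricted closure of {C2, C5, C6} across the fragments never reaches {C1, C7}.
C7 → C3, C6 is preserved.
C3 → C1, C4 is preserved.
C1 → C7 is preserved.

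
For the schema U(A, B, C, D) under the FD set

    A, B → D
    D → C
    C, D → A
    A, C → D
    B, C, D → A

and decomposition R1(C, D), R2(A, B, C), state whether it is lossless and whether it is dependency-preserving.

lossy and not dependency-preserving

Lossless test: (C)⁺ = {C}, which is a superkey of neither fragment — lossy.
Dependency preservation: the restricted closure of {A, B} across the fragments never reaches {D}, so A, B → D cannot be enforced without a join — not preserved.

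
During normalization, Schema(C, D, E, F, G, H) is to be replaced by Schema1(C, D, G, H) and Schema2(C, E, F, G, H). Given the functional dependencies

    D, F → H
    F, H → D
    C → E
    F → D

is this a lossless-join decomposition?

No

Common attributes: Schema1 ∩ Schema2 = {C, G, H}.
Closure of {C, G, H}: C → E applies, adding E. So (C, G, H)⁺ = {C, E, G, H}.
The closure contains neither all of Schema1 = {C, D, G, H} nor all of Schema2 = {C, E, F, G, H}, so the common attributes are not a superkey of either fragment. The join is lossy.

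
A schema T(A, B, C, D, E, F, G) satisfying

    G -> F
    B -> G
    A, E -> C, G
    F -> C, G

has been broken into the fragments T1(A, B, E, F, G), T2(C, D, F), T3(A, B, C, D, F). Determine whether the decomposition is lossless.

Chase test. Columns are A, B, C, D, E, F, G; row i has aⱼ where attribute j ∈ Ti, else bᵢⱼ.
Initial tableau (one row per fragment):
  row 1: a1 a2 b13 b14 a5 a6 a7
  row 2: b21 b22 a3 a4 b25 a6 b27
  row 3: a1 a2 a3 a4 b35 a6 b37
Rows 1 and 3 agree on B; apply B→G and equate their G entries.
Rows 1 and 2 agree on F; apply F→C, G and equate their C, G entries.
No row becomes fully distinguished — the join is lossy.

No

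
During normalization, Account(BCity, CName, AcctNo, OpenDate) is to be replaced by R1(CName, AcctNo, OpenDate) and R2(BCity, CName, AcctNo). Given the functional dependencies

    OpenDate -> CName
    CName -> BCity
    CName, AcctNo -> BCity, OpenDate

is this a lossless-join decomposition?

Yes

Common attributes: R1 ∩ R2 = {CName, AcctNo}.
Closure of {CName, AcctNo}: CName → BCity applies, adding BCity; CName, AcctNo → BCity, OpenDate applies, adding OpenDate. So (CName, AcctNo)⁺ = {BCity, CName, AcctNo, OpenDate}.
This closure contains every attribute of R1, so R1 ∩ R2 → R1. The join is lossless.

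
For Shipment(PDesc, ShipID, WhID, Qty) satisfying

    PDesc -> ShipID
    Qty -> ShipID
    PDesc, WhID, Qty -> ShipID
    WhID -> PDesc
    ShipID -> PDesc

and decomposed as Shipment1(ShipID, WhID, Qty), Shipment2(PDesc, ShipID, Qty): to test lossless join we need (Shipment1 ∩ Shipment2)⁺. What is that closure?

Shipment1 ∩ Shipment2 = {ShipID, Qty}.
ShipID → PDesc applies, adding PDesc
Closure: {PDesc, ShipID, Qty}.

PDesc, ShipID, Qty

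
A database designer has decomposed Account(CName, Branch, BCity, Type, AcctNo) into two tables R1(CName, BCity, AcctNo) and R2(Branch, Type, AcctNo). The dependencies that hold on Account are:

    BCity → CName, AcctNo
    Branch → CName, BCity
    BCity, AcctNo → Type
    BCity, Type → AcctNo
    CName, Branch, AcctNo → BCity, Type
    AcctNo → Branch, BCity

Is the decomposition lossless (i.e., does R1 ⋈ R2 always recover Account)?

Common attributes: R1 ∩ R2 = {AcctNo}.
Closure of {AcctNo}: AcctNo → Branch, BCity applies, adding Branch, BCity; BCity → CName, AcctNo applies, adding CName; BCity, AcctNo → Type applies, adding Type. So (AcctNo)⁺ = {CName, Branch, BCity, Type, AcctNo}.
This closure contains every attribute of R1, so R1 ∩ R2 → R1. The join is lossless.

Yes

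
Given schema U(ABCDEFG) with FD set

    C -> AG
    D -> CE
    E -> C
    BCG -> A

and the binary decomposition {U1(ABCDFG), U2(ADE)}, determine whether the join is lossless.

Common attributes: U1 ∩ U2 = {AD}.
Closure of {AD}: D → CE applies, adding CE; C → AG applies, adding G. So (AD)⁺ = {ACDEG}.
This closure contains every attribute of U2, so U1 ∩ U2 → U2. The join is lossless.

Yes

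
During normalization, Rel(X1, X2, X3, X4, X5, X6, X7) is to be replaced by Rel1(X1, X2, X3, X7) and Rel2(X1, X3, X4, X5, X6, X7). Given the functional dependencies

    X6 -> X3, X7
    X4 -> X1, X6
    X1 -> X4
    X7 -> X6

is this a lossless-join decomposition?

Common attributes: Rel1 ∩ Rel2 = {X1, X3, X7}.
Closure of {X1, X3, X7}: X1 → X4 applies, adding X4; X7 → X6 applies, adding X6. So (X1, X3, X7)⁺ = {X1, X3, X4, X6, X7}.
The closure contains neither all of Rel1 = {X1, X2, X3, X7} nor all of Rel2 = {X1, X3, X4, X5, X6, X7}, so the common attributes are not a superkey of either fragment. The join is lossy.

No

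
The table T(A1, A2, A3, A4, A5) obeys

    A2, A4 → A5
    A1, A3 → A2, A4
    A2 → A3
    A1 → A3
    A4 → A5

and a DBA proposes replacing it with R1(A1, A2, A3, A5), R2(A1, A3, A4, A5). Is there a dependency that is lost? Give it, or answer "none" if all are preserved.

A2, A4 → A5: restricted closure across fragments reaches A5.
A1, A3 → A2, A4: restricted closure across fragments reaches A2, A4.
A2 → A3 lies within R1.
A1 → A3 lies within R1.
A4 → A5 lies within R2.
Every dependency is enforceable on the fragments, so the decomposition is dependency-preserving.

none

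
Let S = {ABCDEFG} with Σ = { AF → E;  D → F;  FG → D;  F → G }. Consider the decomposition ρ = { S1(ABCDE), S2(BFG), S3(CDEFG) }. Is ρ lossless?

Yes

Chase test. Columns are ABCDEFG; row i has aⱼ where attribute j ∈ Si, else bᵢⱼ.
Initial tableau (one row per fragment):
  row 1: a1 a2 a3 a4 a5 b16 b17
  row 2: b21 a2 b23 b24 b25 a6 a7
  row 3: b31 b32 a3 a4 a5 a6 a7
Rows 1 and 3 agree on D; apply D→F and equate their F entries.
Rows 2 and 3 agree on FG; apply FG→D and equate their D entries.
Rows 1 and 2 agree on F; apply F→G and equate their G entries.
Row 1 is now all distinguished symbols — the join is lossless.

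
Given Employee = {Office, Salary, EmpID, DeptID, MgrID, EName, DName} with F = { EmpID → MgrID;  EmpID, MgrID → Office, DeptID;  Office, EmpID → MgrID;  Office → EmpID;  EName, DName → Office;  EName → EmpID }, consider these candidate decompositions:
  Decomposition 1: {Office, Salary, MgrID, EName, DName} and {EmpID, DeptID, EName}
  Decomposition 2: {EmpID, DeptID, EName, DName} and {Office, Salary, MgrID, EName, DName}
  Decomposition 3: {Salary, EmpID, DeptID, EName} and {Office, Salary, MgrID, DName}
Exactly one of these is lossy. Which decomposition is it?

Decomposition 1: common = {EName}, closure = {Office, EmpID, DeptID, MgrID, EName} → lossless.
Decomposition 2: common = {EName, DName}, closure = {Office, EmpID, DeptID, MgrID, EName, DName} → lossless.
Decomposition 3: common = {Salary}, closure = {Salary} → lossy.

Decomposition 3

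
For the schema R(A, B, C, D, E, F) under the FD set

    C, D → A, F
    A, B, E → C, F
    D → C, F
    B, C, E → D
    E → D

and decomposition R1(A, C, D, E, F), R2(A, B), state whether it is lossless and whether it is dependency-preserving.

lossy but dependency-preserving

Lossless test: (A)⁺ = {A}, which is a superkey of neither fragment — lossy.
Dependency preservation: A, B, E → C, F; B, C, E → D are not contained in any single fragment, but the restricted closure of each left-hand side across the fragments still reaches the right-hand side; the remaining FDs each lie inside some fragment. All dependencies are preserved.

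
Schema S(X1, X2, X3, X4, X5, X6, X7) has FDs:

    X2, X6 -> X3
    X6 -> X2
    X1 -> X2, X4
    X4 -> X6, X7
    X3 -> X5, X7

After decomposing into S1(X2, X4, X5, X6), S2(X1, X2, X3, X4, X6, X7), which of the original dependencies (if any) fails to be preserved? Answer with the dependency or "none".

Check X3 → X5, X7: no single fragment contains all of {X3, X5, X7}, and the restricted closure of {X3} across the fragments never reaches {X5, X7}.
X2, X6 → X3 is preserved.
X6 → X2 is preserved.
X1 → X2, X4 is preserved.
X4 → X6, X7 is preserved.

X3 -> X5, X7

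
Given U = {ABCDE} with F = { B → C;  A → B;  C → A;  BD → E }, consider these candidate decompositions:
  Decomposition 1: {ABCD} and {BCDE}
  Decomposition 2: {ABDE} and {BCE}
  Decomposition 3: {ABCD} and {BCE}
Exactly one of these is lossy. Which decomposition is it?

Decomposition 1: common = {BCD}, closure = {ABCDE} → lossless.
Decomposition 2: common = {BE}, closure = {ABCE} → lossless.
Decomposition 3: common = {BC}, closure = {ABC} → lossy.

Decomposition 3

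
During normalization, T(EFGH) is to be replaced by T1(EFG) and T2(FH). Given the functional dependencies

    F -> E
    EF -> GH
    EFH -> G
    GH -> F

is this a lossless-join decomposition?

Yes

Common attributes: T1 ∩ T2 = {F}.
Closure of {F}: F → E applies, adding E; EF → GH applies, adding GH. So (F)⁺ = {EFGH}.
This closure contains every attribute of T1, so T1 ∩ T2 → T1. The join is lossless.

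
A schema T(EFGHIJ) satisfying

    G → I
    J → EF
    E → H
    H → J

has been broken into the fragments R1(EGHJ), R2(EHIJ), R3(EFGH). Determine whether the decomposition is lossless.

No

Chase test. Columns are EFGHIJ; row i has aⱼ where attribute j ∈ Ri, else bᵢⱼ.
Initial tableau (one row per fragment):
  row 1: a1 b12 a3 a4 b15 a6
  row 2: a1 b22 b23 a4 a5 a6
  row 3: a1 a2 a3 a4 b35 b36
Rows 1 and 3 agree on G; apply G→I and equate their I entries.
Rows 1 and 2 agree on J; apply J→EF and equate their EF entries.
Rows 1 and 3 agree on H; apply H→J and equate their J entries.
Rows 1 and 3 agree on J; apply J→EF and equate their EF entries.
No row becomes fully distinguished — the join is lossy.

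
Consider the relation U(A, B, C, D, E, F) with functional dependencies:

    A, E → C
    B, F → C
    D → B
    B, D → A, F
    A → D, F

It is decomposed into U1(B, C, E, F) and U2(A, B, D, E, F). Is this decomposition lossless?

Common attributes: U1 ∩ U2 = {B, E, F}.
Closure of {B, E, F}: B, F → C applies, adding C. So (B, E, F)⁺ = {B, C, E, F}.
This closure contains every attribute of U1, so U1 ∩ U2 → U1. The join is lossless.

Yes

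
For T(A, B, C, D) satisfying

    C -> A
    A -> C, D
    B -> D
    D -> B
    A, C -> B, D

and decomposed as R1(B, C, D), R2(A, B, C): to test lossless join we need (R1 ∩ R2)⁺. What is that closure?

A, B, C, D

R1 ∩ R2 = {B, C}.
C → A applies, adding A
A → C, D applies, adding D
Closure: {A, B, C, D}.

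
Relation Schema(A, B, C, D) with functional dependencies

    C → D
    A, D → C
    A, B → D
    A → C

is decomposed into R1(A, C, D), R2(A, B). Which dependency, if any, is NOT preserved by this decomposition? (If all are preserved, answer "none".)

none

C → D lies within R1.
A, D → C lies within R1.
A, B → D: restricted closure across fragments reaches D.
A → C lies within R1.
Every dependency is enforceable on the fragments, so the decomposition is dependency-preserving.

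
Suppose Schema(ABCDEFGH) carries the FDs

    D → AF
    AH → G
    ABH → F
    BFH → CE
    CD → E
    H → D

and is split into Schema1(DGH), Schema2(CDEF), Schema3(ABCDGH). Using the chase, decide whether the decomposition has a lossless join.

Yes

Chase test. Columns are ABCDEFGH; row i has aⱼ where attribute j ∈ Schemai, else bᵢⱼ.
Initial tableau (one row per fragment):
  row 1: b11 b12 b13 a4 b15 b16 a7 a8
  row 2: b21 b22 a3 a4 a5 a6 b27 b28
  row 3: a1 a2 a3 a4 b35 b36 a7 a8
Rows 1 and 2 agree on D; apply D→AF and equate their AF entries.
Rows 1 and 3 agree on D; apply D→AF and equate their AF entries.
Rows 2 and 3 agree on CD; apply CD→E and equate their E entries.
Row 3 is now all distinguished symbols — the join is lossless.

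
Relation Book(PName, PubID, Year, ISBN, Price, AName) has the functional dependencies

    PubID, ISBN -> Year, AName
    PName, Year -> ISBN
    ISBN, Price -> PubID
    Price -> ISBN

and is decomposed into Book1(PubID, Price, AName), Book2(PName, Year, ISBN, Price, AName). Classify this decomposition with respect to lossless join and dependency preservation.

lossless but not dependency-preserving

Lossless test: (Price, AName)⁺ = {PubID, Year, ISBN, Price, AName}, which contains all of one fragment — lossless.
Dependency preservation: the restricted closure of {PubID, ISBN} across the fragments never reaches {Year, AName}, so PubID, ISBN → Year, AName cannot be enforced without a join — not preserved.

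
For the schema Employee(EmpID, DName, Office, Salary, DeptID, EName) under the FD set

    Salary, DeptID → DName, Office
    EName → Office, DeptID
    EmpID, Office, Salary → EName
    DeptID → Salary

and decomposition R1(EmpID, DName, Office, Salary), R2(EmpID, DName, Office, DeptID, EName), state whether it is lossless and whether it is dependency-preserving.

lossy and not dependency-preserving

Lossless test: (EmpID, DName, Office)⁺ = {EmpID, DName, Office}, which is a superkey of neither fragment — lossy.
Dependency preservation: the restricted closure of {EmpID, Office, Salary} across the fragments never reaches {EName}, so EmpID, Office, Salary → EName cannot be enforced without a join — not preserved.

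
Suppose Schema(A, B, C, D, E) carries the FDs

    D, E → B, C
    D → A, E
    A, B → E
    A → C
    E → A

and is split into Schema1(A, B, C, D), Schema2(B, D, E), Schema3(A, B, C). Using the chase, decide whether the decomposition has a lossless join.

Yes

Chase test. Columns are A, B, C, D, E; row i has aⱼ where attribute j ∈ Schemai, else bᵢⱼ.
Initial tableau (one row per fragment):
  row 1: a1 a2 a3 a4 b15
  row 2: b21 a2 b23 a4 a5
  row 3: a1 a2 a3 b34 b35
Rows 1 and 2 agree on D; apply D→A, E and equate their A, E entries.
Rows 1 and 3 agree on A, B; apply A, B→E and equate their E entries.
Rows 1 and 2 agree on A; apply A→C and equate their C entries.
Row 1 is now all distinguished symbols — the join is lossless.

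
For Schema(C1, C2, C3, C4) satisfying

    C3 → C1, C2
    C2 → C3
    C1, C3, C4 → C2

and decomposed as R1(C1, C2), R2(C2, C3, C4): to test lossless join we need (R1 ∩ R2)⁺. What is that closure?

C1, C2, C3

R1 ∩ R2 = {C2}.
C2 → C3 applies, adding C3
C3 → C1, C2 applies, adding C1
Closure: {C1, C2, C3}.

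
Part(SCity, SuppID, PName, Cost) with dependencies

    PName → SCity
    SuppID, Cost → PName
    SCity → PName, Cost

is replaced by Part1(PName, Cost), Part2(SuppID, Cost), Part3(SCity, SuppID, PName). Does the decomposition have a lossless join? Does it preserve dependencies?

Lossless test (chase): Rows 1 and 3 agree on PName; apply PName→SCity and equate their SCity entries. Rows 1 and 3 agree on SCity; apply SCity→PName, Cost and equate their PName, Cost entries. Rows 2 and 3 agree on SuppID, Cost; apply SuppID, Cost→PName and equate their PName entries. Rows 1 and 2 agree on PName; apply PName→SCity and equate their SCity entries. Row 2 is now all distinguished symbols — the join is lossless.
Dependency preservation: the restricted closure of {SuppID, Cost} across the fragments never reaches {PName}, so SuppID, Cost → PName cannot be enforced without a join — not preserved.

lossless but not dependency-preserving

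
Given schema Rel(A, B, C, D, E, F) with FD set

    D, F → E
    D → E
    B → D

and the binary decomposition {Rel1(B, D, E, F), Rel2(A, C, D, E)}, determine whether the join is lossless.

Common attributes: Rel1 ∩ Rel2 = {D, E}.
No dependency enlarges {D, E}, so (D, E)⁺ = {D, E}.
The closure contains neither all of Rel1 = {B, D, E, F} nor all of Rel2 = {A, C, D, E}, so the common attributes are not a superkey of either fragment. The join is lossy.

No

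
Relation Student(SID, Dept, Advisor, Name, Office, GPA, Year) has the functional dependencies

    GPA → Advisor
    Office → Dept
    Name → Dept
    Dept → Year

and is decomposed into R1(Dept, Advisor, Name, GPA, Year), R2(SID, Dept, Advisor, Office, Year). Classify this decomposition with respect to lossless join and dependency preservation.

lossy but dependency-preserving

Lossless test: (Dept, Advisor, Year)⁺ = {Dept, Advisor, Year}, which is a superkey of neither fragment — lossy.
Dependency preservation: every FD's attributes lie within a single fragment, so each can be enforced locally — preserved.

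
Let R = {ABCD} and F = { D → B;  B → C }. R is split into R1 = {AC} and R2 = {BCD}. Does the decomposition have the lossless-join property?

No

Common attributes: R1 ∩ R2 = {C}.
No dependency enlarges {C}, so (C)⁺ = {C}.
The closure contains neither all of R1 = {AC} nor all of R2 = {BCD}, so the common attributes are not a superkey of either fragment. The join is lossy.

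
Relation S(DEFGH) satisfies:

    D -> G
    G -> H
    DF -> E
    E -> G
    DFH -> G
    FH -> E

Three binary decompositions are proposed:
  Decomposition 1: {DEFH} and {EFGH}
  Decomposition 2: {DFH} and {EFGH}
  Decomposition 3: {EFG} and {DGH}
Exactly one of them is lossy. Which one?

Decomposition 3

Decomposition 1: common = {EFH}, closure = {EFGH} → lossless.
Decomposition 2: common = {FH}, closure = {EFGH} → lossless.
Decomposition 3: common = {G}, closure = {GH} → lossy.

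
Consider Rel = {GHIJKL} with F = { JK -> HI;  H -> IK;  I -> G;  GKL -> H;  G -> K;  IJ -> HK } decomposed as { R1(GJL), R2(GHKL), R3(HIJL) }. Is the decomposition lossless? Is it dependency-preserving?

lossless but not dependency-preserving

Lossless test (chase): Rows 2 and 3 agree on H; apply H→IK and equate their IK entries. Rows 2 and 3 agree on I; apply I→G and equate their G entries. Rows 1 and 2 agree on G; apply G→K and equate their K entries. Rows 1 and 3 agree on JK; apply JK→HI and equate their HI entries. Row 1 is now all distinguished symbols — the join is lossless.
Dependency preservation: the restricted closure of {JK} across the fragments never reaches {HI}, so JK → HI cannot be enforced without a join — not preserved.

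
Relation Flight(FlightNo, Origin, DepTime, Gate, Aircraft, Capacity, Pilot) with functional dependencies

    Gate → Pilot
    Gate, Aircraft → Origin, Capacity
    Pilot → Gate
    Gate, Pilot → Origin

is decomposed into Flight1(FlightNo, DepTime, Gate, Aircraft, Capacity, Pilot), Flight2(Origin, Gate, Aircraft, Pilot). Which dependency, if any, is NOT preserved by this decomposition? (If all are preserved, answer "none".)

none

Gate → Pilot lies within Flight1.
Gate, Aircraft → Origin, Capacity: restricted closure across fragments reaches Origin, Capacity.
Pilot → Gate lies within Flight1.
Gate, Pilot → Origin lies within Flight2.
Every dependency is enforceable on the fragments, so the decomposition is dependency-preserving.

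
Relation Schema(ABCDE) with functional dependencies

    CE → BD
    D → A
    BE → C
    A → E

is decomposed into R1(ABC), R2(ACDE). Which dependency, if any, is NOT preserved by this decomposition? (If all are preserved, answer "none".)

BE → C

Check BE → C: no single fragment contains all of {BCE}, and the restricted closure of {BE} across the fragments never reaches {C}.
CE → BD is preserved.
D → A is preserved.
A → E is preserved.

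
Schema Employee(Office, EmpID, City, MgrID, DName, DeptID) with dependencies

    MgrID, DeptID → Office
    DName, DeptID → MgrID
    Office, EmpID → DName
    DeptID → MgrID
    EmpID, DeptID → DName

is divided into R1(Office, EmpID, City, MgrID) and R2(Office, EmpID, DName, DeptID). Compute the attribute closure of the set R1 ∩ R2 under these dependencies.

Office, EmpID, DName

R1 ∩ R2 = {Office, EmpID}.
Office, EmpID → DName applies, adding DName
Closure: {Office, EmpID, DName}.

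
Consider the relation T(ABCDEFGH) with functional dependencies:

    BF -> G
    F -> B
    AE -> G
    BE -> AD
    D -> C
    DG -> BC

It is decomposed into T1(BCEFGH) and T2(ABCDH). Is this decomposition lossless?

No

Common attributes: T1 ∩ T2 = {BCH}.
No dependency enlarges {BCH}, so (BCH)⁺ = {BCH}.
The closure contains neither all of T1 = {BCEFGH} nor all of T2 = {ABCDH}, so the common attributes are not a superkey of either fragment. The join is lossy.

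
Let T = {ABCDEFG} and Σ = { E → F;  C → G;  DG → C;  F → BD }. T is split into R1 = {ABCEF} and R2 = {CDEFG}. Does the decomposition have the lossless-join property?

Yes

Common attributes: R1 ∩ R2 = {CEF}.
Closure of {CEF}: C → G applies, adding G; F → BD applies, adding BD. So (CEF)⁺ = {BCDEFG}.
This closure contains every attribute of R2, so R1 ∩ R2 → R2. The join is lossless.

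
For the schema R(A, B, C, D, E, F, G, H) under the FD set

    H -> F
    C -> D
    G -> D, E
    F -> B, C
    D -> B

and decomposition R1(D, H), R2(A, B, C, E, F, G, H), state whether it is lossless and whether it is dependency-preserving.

Lossless test: (H)⁺ = {B, C, D, F, H}, which contains all of one fragment — lossless.
Dependency preservation: the restricted closure of {C} across the fragments never reaches {D}, so C → D cannot be enforced without a join — not preserved.

lossless but not dependency-preserving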